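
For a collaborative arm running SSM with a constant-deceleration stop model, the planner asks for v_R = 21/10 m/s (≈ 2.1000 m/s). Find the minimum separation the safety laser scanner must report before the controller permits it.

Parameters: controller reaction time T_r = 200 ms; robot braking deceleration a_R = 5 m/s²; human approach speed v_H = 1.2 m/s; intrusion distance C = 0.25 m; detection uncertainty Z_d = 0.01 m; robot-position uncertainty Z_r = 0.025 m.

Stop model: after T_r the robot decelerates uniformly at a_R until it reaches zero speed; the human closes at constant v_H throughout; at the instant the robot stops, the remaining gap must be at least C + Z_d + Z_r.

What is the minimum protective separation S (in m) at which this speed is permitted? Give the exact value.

stop time T_s = (21/10)/5 = 0.4200 s
reaction-phase robot travel = 2.1000·0.2000 = 0.4200 m
braking distance = 2.1000²/(2·5.0000) = 0.4410 m
person approaches 1.2000·(0.2000+0.4200) = 0.7440 m
margins: 0.2500+0.0100+0.0250 = 0.2850 m
S_min ≈ 0.4200+0.4410+0.7440+0.2850  ⇒  S_min = 189/100 m

S_min = 189/100 m = 1.8900 m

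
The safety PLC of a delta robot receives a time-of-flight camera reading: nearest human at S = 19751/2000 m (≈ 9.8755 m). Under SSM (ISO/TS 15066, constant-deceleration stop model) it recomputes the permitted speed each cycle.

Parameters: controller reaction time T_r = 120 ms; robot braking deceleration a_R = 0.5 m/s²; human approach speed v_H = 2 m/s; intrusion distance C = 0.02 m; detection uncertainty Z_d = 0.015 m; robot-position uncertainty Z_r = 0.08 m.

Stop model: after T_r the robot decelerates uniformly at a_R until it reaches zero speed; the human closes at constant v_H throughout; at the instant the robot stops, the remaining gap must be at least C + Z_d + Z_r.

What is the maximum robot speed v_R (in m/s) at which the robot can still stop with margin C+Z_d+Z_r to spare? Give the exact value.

v_R_max = 33/20 m/s = 1.6500 m/s

collect terms ⇒ (1)·v_R² + (103/25)·v_R + (-19041/2000) = 0
  disc = (103/25)² − 4·(1)·(-19041/2000) = 137641/2500 ; √disc = 371/50
  v_R = (−(103/25) + 371/50) / (2·(1)) = 33/20 m/s
check:
braking lasts T_s = (33/20)/(1/2) = 3.3000 s
reaction-phase robot travel = 1.6500·0.1200 = 0.1980 m
robot under decel: 1.6500²/(2·0.5000) = 2.7225 m
human closes 2.0000·3.4200 = 6.8400 m
residual clearance needed = 0.0200+0.0150+0.0800 = 0.1150 m
sum ≈ 0.1980+2.7225+6.8400+0.1150 ≈ 9.8755 m = S ✓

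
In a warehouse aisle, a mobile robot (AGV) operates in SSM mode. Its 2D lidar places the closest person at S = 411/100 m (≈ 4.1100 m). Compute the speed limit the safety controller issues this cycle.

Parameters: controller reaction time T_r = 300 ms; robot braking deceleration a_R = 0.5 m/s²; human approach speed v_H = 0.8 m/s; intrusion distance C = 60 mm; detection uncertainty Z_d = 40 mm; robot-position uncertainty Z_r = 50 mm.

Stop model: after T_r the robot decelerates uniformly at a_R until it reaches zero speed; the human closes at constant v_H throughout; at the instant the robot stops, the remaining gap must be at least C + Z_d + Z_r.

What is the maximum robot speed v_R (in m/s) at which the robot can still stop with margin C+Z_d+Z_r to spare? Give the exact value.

v_R_max = 6/5 m/s = 1.2000 m/s

collect terms ⇒ (1)·v_R² + (19/10)·v_R + (-93/25) = 0
  disc = (19/10)² − 4·(1)·(-93/25) = 1849/100 ; √disc = 43/10
  v_R = (−(19/10) + 43/10) / (2·(1)) = 6/5 m/s
check:
braking lasts T_s = (6/5)/(1/2) = 2.4000 s
robot in T_r: 1.2000·0.3000 = 0.3600 m
braking distance = 1.2000²/(2·0.5000) = 1.4400 m
human closes 0.8000·2.7000 = 2.1600 m
residual clearance needed = 0.0600+0.0400+0.0500 = 0.1500 m
sum ≈ 0.3600+1.4400+2.1600+0.1500 ≈ 4.1100 m = S ✓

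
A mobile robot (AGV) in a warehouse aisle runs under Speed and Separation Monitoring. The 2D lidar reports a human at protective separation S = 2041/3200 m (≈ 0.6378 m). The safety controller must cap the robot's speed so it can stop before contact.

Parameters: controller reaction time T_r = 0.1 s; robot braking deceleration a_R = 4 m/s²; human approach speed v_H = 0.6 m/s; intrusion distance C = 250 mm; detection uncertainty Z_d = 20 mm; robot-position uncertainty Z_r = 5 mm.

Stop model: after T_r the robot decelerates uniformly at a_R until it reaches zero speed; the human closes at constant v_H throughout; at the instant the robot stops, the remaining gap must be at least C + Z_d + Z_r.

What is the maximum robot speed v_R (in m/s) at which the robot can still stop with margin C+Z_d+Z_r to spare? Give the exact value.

collect terms ⇒ (1/8)·v_R² + (1/4)·v_R + (-969/3200) = 0
  disc = (1/4)² − 4·(1/8)·(-969/3200) = 1369/6400 ; √disc = 37/80
  v_R = (−(1/4) + 37/80) / (2·(1/8)) = 17/20 m/s
check:
stop time T_s = (17/20)/4 = 0.2125 s
robot covers v_R·T_r = 0.8500·0.1000 = 0.0850 m before braking
robot under decel: 0.8500²/(2·4.0000) = 0.0903 m
human closes 0.6000·0.3125 = 0.1875 m
residual clearance needed = 0.2500+0.0200+0.0050 = 0.2750 m
sum ≈ 0.0850+0.0903+0.1875+0.2750 ≈ 0.6378 m = S ✓

v_R_max = 17/20 m/s = 0.8500 m/s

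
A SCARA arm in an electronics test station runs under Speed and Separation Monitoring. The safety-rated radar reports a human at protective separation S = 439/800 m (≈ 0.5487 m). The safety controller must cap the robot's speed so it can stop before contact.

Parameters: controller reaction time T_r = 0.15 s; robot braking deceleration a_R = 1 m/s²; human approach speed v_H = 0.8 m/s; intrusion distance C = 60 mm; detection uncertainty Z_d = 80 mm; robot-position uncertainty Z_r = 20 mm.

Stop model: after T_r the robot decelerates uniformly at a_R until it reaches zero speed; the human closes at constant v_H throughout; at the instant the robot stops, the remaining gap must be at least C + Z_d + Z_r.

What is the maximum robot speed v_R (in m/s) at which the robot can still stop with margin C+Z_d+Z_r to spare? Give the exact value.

collect terms ⇒ (1/2)·v_R² + (19/20)·v_R + (-43/160) = 0
  disc = (19/20)² − 4·(1/2)·(-43/160) = 36/25 ; √disc = 6/5
  v_R = (−(19/20) + 6/5) / (2·(1/2)) = 1/4 m/s
check:
stop time T_s = (1/4)/1 = 0.2500 s
reaction-phase robot travel = 0.2500·0.1500 = 0.0375 m
robot under decel: 0.2500²/(2·1.0000) = 0.0312 m
human closes 0.8000·0.4000 = 0.3200 m
margins: 0.0600+0.0800+0.0200 = 0.1600 m
sum ≈ 0.0375+0.0312+0.3200+0.1600 ≈ 0.5487 m = S ✓

v_R_max = 1/4 m/s = 0.2500 m/s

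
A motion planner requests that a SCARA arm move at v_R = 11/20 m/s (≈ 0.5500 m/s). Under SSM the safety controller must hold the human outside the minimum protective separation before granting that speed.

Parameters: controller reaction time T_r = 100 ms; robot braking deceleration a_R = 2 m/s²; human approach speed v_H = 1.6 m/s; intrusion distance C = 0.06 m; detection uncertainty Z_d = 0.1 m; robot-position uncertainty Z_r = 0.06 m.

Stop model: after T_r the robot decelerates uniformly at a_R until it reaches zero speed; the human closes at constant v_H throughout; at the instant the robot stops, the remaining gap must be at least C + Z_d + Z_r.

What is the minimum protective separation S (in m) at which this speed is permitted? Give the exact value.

S_min = 1521/1600 m = 0.9506 m

braking lasts T_s = (11/20)/2 = 0.2750 s
robot in T_r: 0.5500·0.1000 = 0.0550 m
robot under decel: 0.5500²/(2·2.0000) = 0.0756 m
human over T_r+T_s: 1.6000·(0.1000+0.2750) = 0.6000 m
C+Z_d+Z_r = 0.0600+0.1000+0.0600 = 0.2200 m
S_min ≈ 0.0550+0.0756+0.6000+0.2200  ⇒  S_min = 1521/1600 m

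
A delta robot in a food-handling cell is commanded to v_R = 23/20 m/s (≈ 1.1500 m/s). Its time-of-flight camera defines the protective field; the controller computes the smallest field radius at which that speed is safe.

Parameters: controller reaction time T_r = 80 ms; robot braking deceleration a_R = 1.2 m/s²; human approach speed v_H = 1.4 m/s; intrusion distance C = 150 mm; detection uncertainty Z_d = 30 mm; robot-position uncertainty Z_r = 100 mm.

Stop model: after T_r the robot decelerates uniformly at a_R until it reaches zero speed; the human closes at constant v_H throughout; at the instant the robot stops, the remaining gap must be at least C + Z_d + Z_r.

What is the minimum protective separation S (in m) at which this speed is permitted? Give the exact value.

S_min = 57041/24000 m = 2.3767 m

braking lasts T_s = (23/20)/(6/5) = 0.9583 s
robot in T_r: 1.1500·0.0800 = 0.0920 m
robot under decel: 1.1500²/(2·1.2000) = 0.5510 m
human over T_r+T_s: 1.4000·(0.0800+0.9583) = 1.4537 m
C+Z_d+Z_r = 0.1500+0.0300+0.1000 = 0.2800 m
S_min ≈ 0.0920+0.5510+1.4537+0.2800  ⇒  S_min = 57041/24000 m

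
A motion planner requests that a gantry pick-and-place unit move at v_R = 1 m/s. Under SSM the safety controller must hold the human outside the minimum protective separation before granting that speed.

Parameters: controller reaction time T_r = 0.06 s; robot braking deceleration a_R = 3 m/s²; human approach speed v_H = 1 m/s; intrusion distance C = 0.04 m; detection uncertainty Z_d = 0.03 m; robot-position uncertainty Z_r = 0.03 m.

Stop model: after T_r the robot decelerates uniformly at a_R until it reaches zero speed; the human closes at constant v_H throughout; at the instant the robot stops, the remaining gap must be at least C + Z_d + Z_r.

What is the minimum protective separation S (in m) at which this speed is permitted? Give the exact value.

braking lasts T_s = 1/3 = 0.3333 s
robot in T_r: 1.0000·0.0600 = 0.0600 m
braking distance = 1.0000²/(2·3.0000) = 0.1667 m
person approaches 1.0000·(0.0600+0.3333) = 0.3933 m
margins: 0.0400+0.0300+0.0300 = 0.1000 m
S_min ≈ 0.0600+0.1667+0.3933+0.1000  ⇒  S_min = 18/25 m

S_min = 18/25 m = 0.7200 m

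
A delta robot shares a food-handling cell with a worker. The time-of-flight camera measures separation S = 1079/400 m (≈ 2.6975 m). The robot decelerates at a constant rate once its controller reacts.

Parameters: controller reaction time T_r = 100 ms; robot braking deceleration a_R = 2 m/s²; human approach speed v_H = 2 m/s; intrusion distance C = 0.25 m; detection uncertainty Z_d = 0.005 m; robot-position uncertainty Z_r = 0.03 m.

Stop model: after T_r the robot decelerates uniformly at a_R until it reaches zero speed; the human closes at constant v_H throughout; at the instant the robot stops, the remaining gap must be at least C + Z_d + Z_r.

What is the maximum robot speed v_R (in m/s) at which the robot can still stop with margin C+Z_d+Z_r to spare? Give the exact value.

v_R_max = 3/2 m/s = 1.5000 m/s

collect terms ⇒ (1/4)·v_R² + (11/10)·v_R + (-177/80) = 0
  disc = (11/10)² − 4·(1/4)·(-177/80) = 1369/400 ; √disc = 37/20
  v_R = (−(11/10) + 37/20) / (2·(1/4)) = 3/2 m/s
check:
braking lasts T_s = (3/2)/2 = 0.7500 s
robot covers v_R·T_r = 1.5000·0.1000 = 0.1500 m before braking
robot covers 1.5000·0.7500 − ½·2.0000·0.7500² = 0.5625 m while stopping
person approaches 2.0000·(0.1000+0.7500) = 1.7000 m
margins: 0.2500+0.0050+0.0300 = 0.2850 m
sum ≈ 0.1500+0.5625+1.7000+0.2850 ≈ 2.6975 m = S ✓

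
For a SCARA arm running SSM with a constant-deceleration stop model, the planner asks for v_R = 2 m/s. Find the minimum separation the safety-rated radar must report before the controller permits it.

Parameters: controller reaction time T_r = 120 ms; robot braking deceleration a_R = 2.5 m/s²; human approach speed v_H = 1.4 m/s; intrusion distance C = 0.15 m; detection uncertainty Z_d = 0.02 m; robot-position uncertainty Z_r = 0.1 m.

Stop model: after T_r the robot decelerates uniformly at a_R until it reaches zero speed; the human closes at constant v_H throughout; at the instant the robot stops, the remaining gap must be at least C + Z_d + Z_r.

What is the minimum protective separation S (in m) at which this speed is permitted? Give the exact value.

T_s = v_R/a_R = 2/(5/2) = 0.8000 s
robot in T_r: 2.0000·0.1200 = 0.2400 m
braking distance = 2.0000²/(2·2.5000) = 0.8000 m
human over T_r+T_s: 1.4000·(0.1200+0.8000) = 1.2880 m
C+Z_d+Z_r = 0.1500+0.0200+0.1000 = 0.2700 m
S_min ≈ 0.2400+0.8000+1.2880+0.2700  ⇒  S_min = 1299/500 m

S_min = 1299/500 m = 2.5980 m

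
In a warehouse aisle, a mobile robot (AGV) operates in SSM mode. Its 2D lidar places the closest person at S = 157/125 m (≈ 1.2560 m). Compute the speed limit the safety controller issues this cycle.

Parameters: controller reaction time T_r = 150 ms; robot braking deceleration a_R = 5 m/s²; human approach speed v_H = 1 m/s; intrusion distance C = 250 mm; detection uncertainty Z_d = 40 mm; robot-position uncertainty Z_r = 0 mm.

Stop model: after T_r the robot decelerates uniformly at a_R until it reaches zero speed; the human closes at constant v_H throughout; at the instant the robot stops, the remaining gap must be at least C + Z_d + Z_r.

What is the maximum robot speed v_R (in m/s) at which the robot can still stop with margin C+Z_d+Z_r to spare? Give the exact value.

quadratic (1/10)·v² + (7/20)·v + (-102/125) = 0
  disc = (7/20)² − 4·(1/10)·(-102/125) = 4489/10000 ; √disc = 67/100
  v_R = (−(7/20) + 67/100) / (2·(1/10)) = 8/5 m/s
check:
T_s = v_R/a_R = (8/5)/5 = 0.3200 s
robot in T_r: 1.6000·0.1500 = 0.2400 m
robot covers 1.6000·0.3200 − ½·5.0000·0.3200² = 0.2560 m while stopping
human over T_r+T_s: 1.0000·(0.1500+0.3200) = 0.4700 m
residual clearance needed = 0.2500+0.0400+0.0000 = 0.2900 m
sum ≈ 0.2400+0.2560+0.4700+0.2900 ≈ 1.2560 m = S ✓

v_R_max = 8/5 m/s = 1.6000 m/s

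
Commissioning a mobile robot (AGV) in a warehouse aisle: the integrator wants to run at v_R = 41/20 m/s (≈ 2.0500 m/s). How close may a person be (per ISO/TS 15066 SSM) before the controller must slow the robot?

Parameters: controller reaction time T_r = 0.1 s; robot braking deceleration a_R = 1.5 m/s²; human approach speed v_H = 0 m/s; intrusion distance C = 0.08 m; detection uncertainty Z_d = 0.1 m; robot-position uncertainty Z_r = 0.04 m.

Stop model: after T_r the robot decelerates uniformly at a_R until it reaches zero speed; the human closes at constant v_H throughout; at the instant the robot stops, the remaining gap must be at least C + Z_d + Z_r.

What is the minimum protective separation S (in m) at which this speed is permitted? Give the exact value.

S_min = 2191/1200 m = 1.8258 m

T_s = v_R/a_R = (41/20)/(3/2) = 1.3667 s
robot in T_r: 2.0500·0.1000 = 0.2050 m
braking distance = 2.0500²/(2·1.5000) = 1.4008 m
person approaches 0.0000·(0.1000+1.3667) = 0.0000 m
margins: 0.0800+0.1000+0.0400 = 0.2200 m
S_min ≈ 0.2050+1.4008+0.0000+0.2200  ⇒  S_min = 2191/1200 m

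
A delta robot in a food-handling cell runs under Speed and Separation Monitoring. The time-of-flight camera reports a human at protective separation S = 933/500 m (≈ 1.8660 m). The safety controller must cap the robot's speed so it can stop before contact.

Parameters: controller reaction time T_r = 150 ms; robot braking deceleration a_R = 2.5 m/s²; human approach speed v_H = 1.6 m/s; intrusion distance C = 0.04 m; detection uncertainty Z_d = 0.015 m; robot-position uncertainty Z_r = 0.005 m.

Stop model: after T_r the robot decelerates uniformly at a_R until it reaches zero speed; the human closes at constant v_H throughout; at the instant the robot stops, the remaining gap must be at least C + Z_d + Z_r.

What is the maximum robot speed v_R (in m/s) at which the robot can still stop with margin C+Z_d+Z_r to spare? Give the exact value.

at the boundary: (1/5)·v² + (79/100)·v + (-783/500) = 0
  disc = (79/100)² − 4·(1/5)·(-783/500) = 18769/10000 ; √disc = 137/100
  v_R = (−(79/100) + 137/100) / (2·(1/5)) = 29/20 m/s
check:
stop time T_s = (29/20)/(5/2) = 0.5800 s
robot covers v_R·T_r = 1.4500·0.1500 = 0.2175 m before braking
robot covers 1.4500·0.5800 − ½·2.5000·0.5800² = 0.4205 m while stopping
human over T_r+T_s: 1.6000·(0.1500+0.5800) = 1.1680 m
residual clearance needed = 0.0400+0.0150+0.0050 = 0.0600 m
sum ≈ 0.2175+0.4205+1.1680+0.0600 ≈ 1.8660 m = S ✓

v_R_max = 29/20 m/s = 1.4500 m/s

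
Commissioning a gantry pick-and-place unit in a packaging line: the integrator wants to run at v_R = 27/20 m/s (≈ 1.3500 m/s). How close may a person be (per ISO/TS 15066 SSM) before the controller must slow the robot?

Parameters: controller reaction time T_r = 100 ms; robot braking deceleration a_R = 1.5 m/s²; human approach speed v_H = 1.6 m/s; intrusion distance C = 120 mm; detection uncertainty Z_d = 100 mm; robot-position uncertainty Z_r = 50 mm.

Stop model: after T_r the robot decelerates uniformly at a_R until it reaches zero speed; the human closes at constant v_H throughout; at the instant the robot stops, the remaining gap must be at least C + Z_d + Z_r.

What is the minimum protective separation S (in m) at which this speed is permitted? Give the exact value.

braking lasts T_s = (27/20)/(3/2) = 0.9000 s
robot covers v_R·T_r = 1.3500·0.1000 = 0.1350 m before braking
braking distance = 1.3500²/(2·1.5000) = 0.6075 m
person approaches 1.6000·(0.1000+0.9000) = 1.6000 m
margins: 0.1200+0.1000+0.0500 = 0.2700 m
S_min ≈ 0.1350+0.6075+1.6000+0.2700  ⇒  S_min = 209/80 m

S_min = 209/80 m = 2.6125 m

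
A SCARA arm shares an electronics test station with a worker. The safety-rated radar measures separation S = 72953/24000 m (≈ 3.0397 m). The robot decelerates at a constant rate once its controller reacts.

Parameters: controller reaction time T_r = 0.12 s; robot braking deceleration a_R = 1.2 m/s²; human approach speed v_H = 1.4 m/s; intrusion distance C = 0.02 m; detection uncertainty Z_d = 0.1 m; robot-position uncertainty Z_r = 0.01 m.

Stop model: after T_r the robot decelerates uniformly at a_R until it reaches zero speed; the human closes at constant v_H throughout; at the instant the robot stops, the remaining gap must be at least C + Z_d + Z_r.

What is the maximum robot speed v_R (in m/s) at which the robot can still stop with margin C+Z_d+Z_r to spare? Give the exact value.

v_R_max = 29/20 m/s = 1.4500 m/s

at the boundary: (5/12)·v² + (193/150)·v + (-65801/24000) = 0
  disc = (193/150)² − 4·(5/12)·(-65801/24000) = 249001/40000 ; √disc = 499/200
  v_R = (−(193/150) + 499/200) / (2·(5/12)) = 29/20 m/s
check:
T_s = v_R/a_R = (29/20)/(6/5) = 1.2083 s
robot in T_r: 1.4500·0.1200 = 0.1740 m
robot under decel: 1.4500²/(2·1.2000) = 0.8760 m
person approaches 1.4000·(0.1200+1.2083) = 1.8597 m
margins: 0.0200+0.1000+0.0100 = 0.1300 m
sum ≈ 0.1740+0.8760+1.8597+0.1300 ≈ 3.0397 m = S ✓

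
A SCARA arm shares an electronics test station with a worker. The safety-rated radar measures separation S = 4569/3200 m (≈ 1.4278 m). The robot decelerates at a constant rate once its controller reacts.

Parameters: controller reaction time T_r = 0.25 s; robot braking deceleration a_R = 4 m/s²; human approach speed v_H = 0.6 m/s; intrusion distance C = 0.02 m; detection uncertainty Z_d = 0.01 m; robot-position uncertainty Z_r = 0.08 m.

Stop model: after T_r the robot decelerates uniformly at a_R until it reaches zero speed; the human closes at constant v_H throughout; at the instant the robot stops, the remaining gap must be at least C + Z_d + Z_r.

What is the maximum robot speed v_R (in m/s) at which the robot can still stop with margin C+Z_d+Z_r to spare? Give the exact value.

quadratic (1/8)·v² + (2/5)·v + (-3737/3200) = 0
  disc = (2/5)² − 4·(1/8)·(-3737/3200) = 4761/6400 ; √disc = 69/80
  v_R = (−(2/5) + 69/80) / (2·(1/8)) = 37/20 m/s
check:
braking lasts T_s = (37/20)/4 = 0.4625 s
robot in T_r: 1.8500·0.2500 = 0.4625 m
braking distance = 1.8500²/(2·4.0000) = 0.4278 m
person approaches 0.6000·(0.2500+0.4625) = 0.4275 m
residual clearance needed = 0.0200+0.0100+0.0800 = 0.1100 m
sum ≈ 0.4625+0.4278+0.4275+0.1100 ≈ 1.4278 m = S ✓

v_R_max = 37/20 m/s = 1.8500 m/s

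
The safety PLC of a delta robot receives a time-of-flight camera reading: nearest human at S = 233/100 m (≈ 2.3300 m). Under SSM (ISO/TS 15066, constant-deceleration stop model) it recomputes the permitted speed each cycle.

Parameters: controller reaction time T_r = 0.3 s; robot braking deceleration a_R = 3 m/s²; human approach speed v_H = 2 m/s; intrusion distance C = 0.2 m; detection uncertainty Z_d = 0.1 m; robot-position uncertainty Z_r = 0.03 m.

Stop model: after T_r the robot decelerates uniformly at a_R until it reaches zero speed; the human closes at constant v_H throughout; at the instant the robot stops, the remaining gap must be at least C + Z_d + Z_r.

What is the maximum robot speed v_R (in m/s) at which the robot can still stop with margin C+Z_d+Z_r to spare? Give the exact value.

at the boundary: (1/6)·v² + (29/30)·v + (-7/5) = 0
  disc = (29/30)² − 4·(1/6)·(-7/5) = 1681/900 ; √disc = 41/30
  v_R = (−(29/30) + 41/30) / (2·(1/6)) = 6/5 m/s
check:
T_s = v_R/a_R = (6/5)/3 = 0.4000 s
robot covers v_R·T_r = 1.2000·0.3000 = 0.3600 m before braking
robot covers 1.2000·0.4000 − ½·3.0000·0.4000² = 0.2400 m while stopping
human over T_r+T_s: 2.0000·(0.3000+0.4000) = 1.4000 m
margins: 0.2000+0.1000+0.0300 = 0.3300 m
sum ≈ 0.3600+0.2400+1.4000+0.3300 ≈ 2.3300 m = S ✓

v_R_max = 6/5 m/s = 1.2000 m/s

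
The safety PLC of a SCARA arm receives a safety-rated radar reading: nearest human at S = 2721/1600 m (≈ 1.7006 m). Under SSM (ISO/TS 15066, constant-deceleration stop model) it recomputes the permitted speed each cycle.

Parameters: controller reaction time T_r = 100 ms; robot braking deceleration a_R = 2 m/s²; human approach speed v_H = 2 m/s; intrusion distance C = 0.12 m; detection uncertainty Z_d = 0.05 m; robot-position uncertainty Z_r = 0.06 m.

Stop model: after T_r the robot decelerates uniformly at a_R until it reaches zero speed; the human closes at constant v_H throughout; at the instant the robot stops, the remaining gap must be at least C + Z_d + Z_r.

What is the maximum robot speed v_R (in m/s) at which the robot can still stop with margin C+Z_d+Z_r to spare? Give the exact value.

v_R_max = 19/20 m/s = 0.9500 m/s

collect terms ⇒ (1/4)·v_R² + (11/10)·v_R + (-2033/1600) = 0
  disc = (11/10)² − 4·(1/4)·(-2033/1600) = 3969/1600 ; √disc = 63/40
  v_R = (−(11/10) + 63/40) / (2·(1/4)) = 19/20 m/s
check:
stop time T_s = (19/20)/2 = 0.4750 s
robot covers v_R·T_r = 0.9500·0.1000 = 0.0950 m before braking
robot under decel: 0.9500²/(2·2.0000) = 0.2256 m
human closes 2.0000·0.5750 = 1.1500 m
residual clearance needed = 0.1200+0.0500+0.0600 = 0.2300 m
sum ≈ 0.0950+0.2256+1.1500+0.2300 ≈ 1.7006 m = S ✓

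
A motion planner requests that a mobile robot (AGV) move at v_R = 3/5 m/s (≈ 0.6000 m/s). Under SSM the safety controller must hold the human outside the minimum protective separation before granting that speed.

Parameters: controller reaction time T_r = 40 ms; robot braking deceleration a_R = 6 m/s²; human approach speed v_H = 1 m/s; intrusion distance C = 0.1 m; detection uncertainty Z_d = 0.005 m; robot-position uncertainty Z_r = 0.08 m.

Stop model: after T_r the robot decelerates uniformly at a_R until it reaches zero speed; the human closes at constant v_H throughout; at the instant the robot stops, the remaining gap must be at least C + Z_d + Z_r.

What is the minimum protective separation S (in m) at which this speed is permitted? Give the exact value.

S_min = 379/1000 m = 0.3790 m

stop time T_s = (3/5)/6 = 0.1000 s
reaction-phase robot travel = 0.6000·0.0400 = 0.0240 m
robot under decel: 0.6000²/(2·6.0000) = 0.0300 m
human closes 1.0000·0.1400 = 0.1400 m
C+Z_d+Z_r = 0.1000+0.0050+0.0800 = 0.1850 m
S_min ≈ 0.0240+0.0300+0.1400+0.1850  ⇒  S_min = 379/1000 m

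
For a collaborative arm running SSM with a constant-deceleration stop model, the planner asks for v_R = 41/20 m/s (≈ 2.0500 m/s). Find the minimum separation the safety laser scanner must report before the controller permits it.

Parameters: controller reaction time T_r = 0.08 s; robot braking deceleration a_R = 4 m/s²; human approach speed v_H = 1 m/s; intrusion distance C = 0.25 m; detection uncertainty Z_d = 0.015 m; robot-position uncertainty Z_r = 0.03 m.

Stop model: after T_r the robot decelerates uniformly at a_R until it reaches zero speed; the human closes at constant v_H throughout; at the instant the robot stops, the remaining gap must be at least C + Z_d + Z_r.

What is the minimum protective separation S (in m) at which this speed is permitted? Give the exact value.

braking lasts T_s = (41/20)/4 = 0.5125 s
reaction-phase robot travel = 2.0500·0.0800 = 0.1640 m
robot covers 2.0500·0.5125 − ½·4.0000·0.5125² = 0.5253 m while stopping
human over T_r+T_s: 1.0000·(0.0800+0.5125) = 0.5925 m
C+Z_d+Z_r = 0.2500+0.0150+0.0300 = 0.2950 m
S_min ≈ 0.1640+0.5253+0.5925+0.2950  ⇒  S_min = 25229/16000 m

S_min = 25229/16000 m = 1.5768 m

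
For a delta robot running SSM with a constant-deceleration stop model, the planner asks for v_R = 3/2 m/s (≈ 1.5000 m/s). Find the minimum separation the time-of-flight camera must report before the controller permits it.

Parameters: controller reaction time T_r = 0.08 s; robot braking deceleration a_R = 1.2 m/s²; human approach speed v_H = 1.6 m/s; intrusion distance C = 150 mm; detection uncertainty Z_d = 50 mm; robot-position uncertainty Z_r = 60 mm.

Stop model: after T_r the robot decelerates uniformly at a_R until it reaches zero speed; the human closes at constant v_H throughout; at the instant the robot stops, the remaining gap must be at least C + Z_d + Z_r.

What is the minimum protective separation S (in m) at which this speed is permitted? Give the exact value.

stop time T_s = (3/2)/(6/5) = 1.2500 s
robot covers v_R·T_r = 1.5000·0.0800 = 0.1200 m before braking
robot under decel: 1.5000²/(2·1.2000) = 0.9375 m
human closes 1.6000·1.3300 = 2.1280 m
residual clearance needed = 0.1500+0.0500+0.0600 = 0.2600 m
S_min ≈ 0.1200+0.9375+2.1280+0.2600  ⇒  S_min = 6891/2000 m

S_min = 6891/2000 m = 3.4455 m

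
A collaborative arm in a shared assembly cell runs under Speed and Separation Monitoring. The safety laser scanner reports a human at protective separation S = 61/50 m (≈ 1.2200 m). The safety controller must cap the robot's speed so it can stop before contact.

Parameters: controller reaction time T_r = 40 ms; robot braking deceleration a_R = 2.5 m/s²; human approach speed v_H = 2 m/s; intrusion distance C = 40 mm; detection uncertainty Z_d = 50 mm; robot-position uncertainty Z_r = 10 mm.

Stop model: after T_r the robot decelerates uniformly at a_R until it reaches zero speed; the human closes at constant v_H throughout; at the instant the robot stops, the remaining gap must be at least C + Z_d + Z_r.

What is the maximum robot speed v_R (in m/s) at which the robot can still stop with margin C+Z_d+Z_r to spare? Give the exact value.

quadratic (1/5)·v² + (21/25)·v + (-26/25) = 0
  disc = (21/25)² − 4·(1/5)·(-26/25) = 961/625 ; √disc = 31/25
  v_R = (−(21/25) + 31/25) / (2·(1/5)) = 1 m/s
check:
T_s = v_R/a_R = 1/(5/2) = 0.4000 s
reaction-phase robot travel = 1.0000·0.0400 = 0.0400 m
robot covers 1.0000·0.4000 − ½·2.5000·0.4000² = 0.2000 m while stopping
human closes 2.0000·0.4400 = 0.8800 m
residual clearance needed = 0.0400+0.0500+0.0100 = 0.1000 m
sum ≈ 0.0400+0.2000+0.8800+0.1000 ≈ 1.2200 m = S ✓

v_R_max = 1 m/s = 1.0000 m/s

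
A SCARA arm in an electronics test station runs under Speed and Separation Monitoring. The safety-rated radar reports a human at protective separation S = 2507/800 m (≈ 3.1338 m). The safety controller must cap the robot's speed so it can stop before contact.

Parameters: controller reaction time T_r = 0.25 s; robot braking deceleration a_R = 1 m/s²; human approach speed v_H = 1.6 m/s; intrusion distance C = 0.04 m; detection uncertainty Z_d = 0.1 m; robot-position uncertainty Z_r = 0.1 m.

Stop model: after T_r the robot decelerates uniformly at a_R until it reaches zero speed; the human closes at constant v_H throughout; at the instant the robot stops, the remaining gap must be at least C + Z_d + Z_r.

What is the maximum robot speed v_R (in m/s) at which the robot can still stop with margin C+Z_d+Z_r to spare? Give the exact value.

v_R_max = 21/20 m/s = 1.0500 m/s

at the boundary: (1/2)·v² + (37/20)·v + (-399/160) = 0
  disc = (37/20)² − 4·(1/2)·(-399/160) = 841/100 ; √disc = 29/10
  v_R = (−(37/20) + 29/10) / (2·(1/2)) = 21/20 m/s
check:
T_s = v_R/a_R = (21/20)/1 = 1.0500 s
robot in T_r: 1.0500·0.2500 = 0.2625 m
braking distance = 1.0500²/(2·1.0000) = 0.5513 m
person approaches 1.6000·(0.2500+1.0500) = 2.0800 m
residual clearance needed = 0.0400+0.1000+0.1000 = 0.2400 m
sum ≈ 0.2625+0.5513+2.0800+0.2400 ≈ 3.1338 m = S ✓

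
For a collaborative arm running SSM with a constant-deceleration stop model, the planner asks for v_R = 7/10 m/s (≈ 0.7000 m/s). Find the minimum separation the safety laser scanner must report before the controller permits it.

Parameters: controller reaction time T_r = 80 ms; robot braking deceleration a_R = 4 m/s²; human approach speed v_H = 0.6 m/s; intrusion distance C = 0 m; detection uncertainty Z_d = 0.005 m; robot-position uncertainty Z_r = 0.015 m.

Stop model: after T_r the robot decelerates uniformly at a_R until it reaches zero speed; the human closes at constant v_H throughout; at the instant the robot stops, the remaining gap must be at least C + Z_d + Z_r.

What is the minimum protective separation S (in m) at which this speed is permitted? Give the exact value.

braking lasts T_s = (7/10)/4 = 0.1750 s
reaction-phase robot travel = 0.7000·0.0800 = 0.0560 m
robot covers 0.7000·0.1750 − ½·4.0000·0.1750² = 0.0612 m while stopping
person approaches 0.6000·(0.0800+0.1750) = 0.1530 m
C+Z_d+Z_r = 0.0000+0.0050+0.0150 = 0.0200 m
S_min ≈ 0.0560+0.0612+0.1530+0.0200  ⇒  S_min = 1161/4000 m

S_min = 1161/4000 m = 0.2903 m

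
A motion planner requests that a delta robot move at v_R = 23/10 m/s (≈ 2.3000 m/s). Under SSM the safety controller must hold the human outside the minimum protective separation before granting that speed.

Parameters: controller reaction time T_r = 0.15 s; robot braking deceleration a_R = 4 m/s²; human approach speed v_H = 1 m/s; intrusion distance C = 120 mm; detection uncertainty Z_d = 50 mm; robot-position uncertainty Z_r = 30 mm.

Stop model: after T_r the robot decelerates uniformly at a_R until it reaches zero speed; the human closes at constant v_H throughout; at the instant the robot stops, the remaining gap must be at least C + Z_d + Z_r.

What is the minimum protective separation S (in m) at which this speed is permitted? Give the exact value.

braking lasts T_s = (23/10)/4 = 0.5750 s
reaction-phase robot travel = 2.3000·0.1500 = 0.3450 m
robot covers 2.3000·0.5750 − ½·4.0000·0.5750² = 0.6613 m while stopping
person approaches 1.0000·(0.1500+0.5750) = 0.7250 m
residual clearance needed = 0.1200+0.0500+0.0300 = 0.2000 m
S_min ≈ 0.3450+0.6613+0.7250+0.2000  ⇒  S_min = 309/160 m

S_min = 309/160 m = 1.9312 m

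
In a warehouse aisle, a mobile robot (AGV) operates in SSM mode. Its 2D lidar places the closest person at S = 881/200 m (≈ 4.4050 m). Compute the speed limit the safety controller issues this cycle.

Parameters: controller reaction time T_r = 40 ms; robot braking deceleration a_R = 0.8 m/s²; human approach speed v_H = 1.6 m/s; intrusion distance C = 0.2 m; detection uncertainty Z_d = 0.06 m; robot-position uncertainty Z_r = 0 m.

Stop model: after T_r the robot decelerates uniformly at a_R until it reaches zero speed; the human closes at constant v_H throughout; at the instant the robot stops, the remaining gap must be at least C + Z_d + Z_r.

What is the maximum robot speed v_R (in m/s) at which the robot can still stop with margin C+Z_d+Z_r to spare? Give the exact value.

quadratic (5/8)·v² + (51/25)·v + (-4081/1000) = 0
  disc = (51/25)² − 4·(5/8)·(-4081/1000) = 143641/10000 ; √disc = 379/100
  v_R = (−(51/25) + 379/100) / (2·(5/8)) = 7/5 m/s
check:
braking lasts T_s = (7/5)/(4/5) = 1.7500 s
robot covers v_R·T_r = 1.4000·0.0400 = 0.0560 m before braking
robot under decel: 1.4000²/(2·0.8000) = 1.2250 m
human over T_r+T_s: 1.6000·(0.0400+1.7500) = 2.8640 m
margins: 0.2000+0.0600+0.0000 = 0.2600 m
sum ≈ 0.0560+1.2250+2.8640+0.2600 ≈ 4.4050 m = S ✓

v_R_max = 7/5 m/s = 1.4000 m/s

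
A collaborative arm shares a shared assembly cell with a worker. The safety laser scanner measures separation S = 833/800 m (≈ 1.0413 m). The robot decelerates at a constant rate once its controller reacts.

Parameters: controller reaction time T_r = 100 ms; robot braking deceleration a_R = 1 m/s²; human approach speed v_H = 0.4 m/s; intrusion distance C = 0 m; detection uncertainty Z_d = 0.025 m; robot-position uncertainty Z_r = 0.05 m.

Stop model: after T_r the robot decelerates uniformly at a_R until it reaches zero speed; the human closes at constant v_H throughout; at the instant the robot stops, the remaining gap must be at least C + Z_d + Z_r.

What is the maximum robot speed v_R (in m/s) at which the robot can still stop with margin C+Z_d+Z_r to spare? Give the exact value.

quadratic (1/2)·v² + (1/2)·v + (-741/800) = 0
  disc = (1/2)² − 4·(1/2)·(-741/800) = 841/400 ; √disc = 29/20
  v_R = (−(1/2) + 29/20) / (2·(1/2)) = 19/20 m/s
check:
stop time T_s = (19/20)/1 = 0.9500 s
robot covers v_R·T_r = 0.9500·0.1000 = 0.0950 m before braking
braking distance = 0.9500²/(2·1.0000) = 0.4512 m
human closes 0.4000·1.0500 = 0.4200 m
margins: 0.0000+0.0250+0.0500 = 0.0750 m
sum ≈ 0.0950+0.4512+0.4200+0.0750 ≈ 1.0413 m = S ✓

v_R_max = 19/20 m/s = 0.9500 m/s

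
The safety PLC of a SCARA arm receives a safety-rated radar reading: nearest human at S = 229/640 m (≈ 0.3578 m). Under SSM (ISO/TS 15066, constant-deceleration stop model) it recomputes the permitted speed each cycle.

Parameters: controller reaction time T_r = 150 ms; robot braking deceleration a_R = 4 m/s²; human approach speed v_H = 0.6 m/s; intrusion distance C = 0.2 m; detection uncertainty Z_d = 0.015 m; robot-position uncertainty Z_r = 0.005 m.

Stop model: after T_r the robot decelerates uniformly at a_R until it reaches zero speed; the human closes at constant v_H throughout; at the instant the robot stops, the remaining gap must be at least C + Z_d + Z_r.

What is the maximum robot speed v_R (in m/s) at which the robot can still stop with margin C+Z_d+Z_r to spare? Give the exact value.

v_R_max = 3/20 m/s = 0.1500 m/s

quadratic (1/8)·v² + (3/10)·v + (-153/3200) = 0
  disc = (3/10)² − 4·(1/8)·(-153/3200) = 729/6400 ; √disc = 27/80
  v_R = (−(3/10) + 27/80) / (2·(1/8)) = 3/20 m/s
check:
braking lasts T_s = (3/20)/4 = 0.0375 s
reaction-phase robot travel = 0.1500·0.1500 = 0.0225 m
robot under decel: 0.1500²/(2·4.0000) = 0.0028 m
human over T_r+T_s: 0.6000·(0.1500+0.0375) = 0.1125 m
C+Z_d+Z_r = 0.2000+0.0150+0.0050 = 0.2200 m
sum ≈ 0.0225+0.0028+0.1125+0.2200 ≈ 0.3578 m = S ✓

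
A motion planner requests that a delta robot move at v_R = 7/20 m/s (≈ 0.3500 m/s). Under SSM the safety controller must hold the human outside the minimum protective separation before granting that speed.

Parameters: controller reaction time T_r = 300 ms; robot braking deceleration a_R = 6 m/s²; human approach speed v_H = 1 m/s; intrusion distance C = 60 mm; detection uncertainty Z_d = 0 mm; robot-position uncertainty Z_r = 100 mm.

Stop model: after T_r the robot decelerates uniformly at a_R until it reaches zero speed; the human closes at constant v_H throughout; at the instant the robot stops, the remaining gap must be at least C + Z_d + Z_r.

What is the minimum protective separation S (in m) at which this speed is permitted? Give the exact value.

T_s = v_R/a_R = (7/20)/6 = 0.0583 s
robot covers v_R·T_r = 0.3500·0.3000 = 0.1050 m before braking
robot covers 0.3500·0.0583 − ½·6.0000·0.0583² = 0.0102 m while stopping
person approaches 1.0000·(0.3000+0.0583) = 0.3583 m
margins: 0.0600+0.0000+0.1000 = 0.1600 m
S_min ≈ 0.1050+0.0102+0.3583+0.1600  ⇒  S_min = 3041/4800 m

S_min = 3041/4800 m = 0.6335 m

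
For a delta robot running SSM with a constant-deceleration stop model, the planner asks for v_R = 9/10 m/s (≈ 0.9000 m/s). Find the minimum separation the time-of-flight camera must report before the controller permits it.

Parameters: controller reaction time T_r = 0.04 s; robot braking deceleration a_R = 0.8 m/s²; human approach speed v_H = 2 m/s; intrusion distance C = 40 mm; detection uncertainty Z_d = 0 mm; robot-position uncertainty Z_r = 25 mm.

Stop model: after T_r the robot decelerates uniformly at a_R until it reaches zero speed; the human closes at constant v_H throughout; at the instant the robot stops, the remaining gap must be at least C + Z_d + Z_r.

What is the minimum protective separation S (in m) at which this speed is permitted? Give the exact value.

S_min = 11749/4000 m = 2.9373 m

T_s = v_R/a_R = (9/10)/(4/5) = 1.1250 s
reaction-phase robot travel = 0.9000·0.0400 = 0.0360 m
braking distance = 0.9000²/(2·0.8000) = 0.5062 m
human over T_r+T_s: 2.0000·(0.0400+1.1250) = 2.3300 m
C+Z_d+Z_r = 0.0400+0.0000+0.0250 = 0.0650 m
S_min ≈ 0.0360+0.5062+2.3300+0.0650  ⇒  S_min = 11749/4000 m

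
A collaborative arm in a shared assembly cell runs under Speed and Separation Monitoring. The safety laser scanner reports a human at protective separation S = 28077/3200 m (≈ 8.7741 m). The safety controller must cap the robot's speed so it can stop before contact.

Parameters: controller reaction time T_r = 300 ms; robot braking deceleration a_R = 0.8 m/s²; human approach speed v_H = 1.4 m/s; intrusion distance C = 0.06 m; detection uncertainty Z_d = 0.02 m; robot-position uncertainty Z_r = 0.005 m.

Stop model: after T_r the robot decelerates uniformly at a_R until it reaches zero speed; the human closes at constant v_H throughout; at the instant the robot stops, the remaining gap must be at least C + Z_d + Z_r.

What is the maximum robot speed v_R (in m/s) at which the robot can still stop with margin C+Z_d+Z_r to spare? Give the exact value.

v_R_max = 47/20 m/s = 2.3500 m/s

collect terms ⇒ (5/8)·v_R² + (41/20)·v_R + (-26461/3200) = 0
  disc = (41/20)² − 4·(5/8)·(-26461/3200) = 159201/6400 ; √disc = 399/80
  v_R = (−(41/20) + 399/80) / (2·(5/8)) = 47/20 m/s
check:
braking lasts T_s = (47/20)/(4/5) = 2.9375 s
reaction-phase robot travel = 2.3500·0.3000 = 0.7050 m
robot covers 2.3500·2.9375 − ½·0.8000·2.9375² = 3.4516 m while stopping
human over T_r+T_s: 1.4000·(0.3000+2.9375) = 4.5325 m
margins: 0.0600+0.0200+0.0050 = 0.0850 m
sum ≈ 0.7050+3.4516+4.5325+0.0850 ≈ 8.7741 m = S ✓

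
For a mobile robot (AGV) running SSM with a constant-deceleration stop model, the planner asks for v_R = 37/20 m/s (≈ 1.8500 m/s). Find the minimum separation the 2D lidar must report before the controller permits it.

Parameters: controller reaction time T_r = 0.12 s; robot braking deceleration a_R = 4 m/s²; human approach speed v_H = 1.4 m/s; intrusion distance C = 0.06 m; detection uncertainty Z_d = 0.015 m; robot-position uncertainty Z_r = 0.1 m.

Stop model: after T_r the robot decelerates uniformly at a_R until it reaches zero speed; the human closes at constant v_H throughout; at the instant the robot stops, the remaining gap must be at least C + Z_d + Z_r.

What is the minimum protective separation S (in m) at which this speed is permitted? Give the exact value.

T_s = v_R/a_R = (37/20)/4 = 0.4625 s
robot covers v_R·T_r = 1.8500·0.1200 = 0.2220 m before braking
braking distance = 1.8500²/(2·4.0000) = 0.4278 m
human over T_r+T_s: 1.4000·(0.1200+0.4625) = 0.8155 m
residual clearance needed = 0.0600+0.0150+0.1000 = 0.1750 m
S_min ≈ 0.2220+0.4278+0.8155+0.1750  ⇒  S_min = 5249/3200 m

S_min = 5249/3200 m = 1.6403 m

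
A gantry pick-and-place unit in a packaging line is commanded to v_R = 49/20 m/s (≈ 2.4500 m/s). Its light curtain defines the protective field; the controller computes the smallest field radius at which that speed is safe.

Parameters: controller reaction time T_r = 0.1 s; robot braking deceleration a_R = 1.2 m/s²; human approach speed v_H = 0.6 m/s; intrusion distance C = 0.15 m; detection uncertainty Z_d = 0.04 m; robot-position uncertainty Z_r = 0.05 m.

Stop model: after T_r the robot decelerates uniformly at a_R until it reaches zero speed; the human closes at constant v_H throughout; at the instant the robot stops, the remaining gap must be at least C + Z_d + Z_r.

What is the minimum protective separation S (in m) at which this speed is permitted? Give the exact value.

braking lasts T_s = (49/20)/(6/5) = 2.0417 s
reaction-phase robot travel = 2.4500·0.1000 = 0.2450 m
braking distance = 2.4500²/(2·1.2000) = 2.5010 m
human closes 0.6000·2.1417 = 1.2850 m
residual clearance needed = 0.1500+0.0400+0.0500 = 0.2400 m
S_min ≈ 0.2450+2.5010+1.2850+0.2400  ⇒  S_min = 20501/4800 m

S_min = 20501/4800 m = 4.2710 m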